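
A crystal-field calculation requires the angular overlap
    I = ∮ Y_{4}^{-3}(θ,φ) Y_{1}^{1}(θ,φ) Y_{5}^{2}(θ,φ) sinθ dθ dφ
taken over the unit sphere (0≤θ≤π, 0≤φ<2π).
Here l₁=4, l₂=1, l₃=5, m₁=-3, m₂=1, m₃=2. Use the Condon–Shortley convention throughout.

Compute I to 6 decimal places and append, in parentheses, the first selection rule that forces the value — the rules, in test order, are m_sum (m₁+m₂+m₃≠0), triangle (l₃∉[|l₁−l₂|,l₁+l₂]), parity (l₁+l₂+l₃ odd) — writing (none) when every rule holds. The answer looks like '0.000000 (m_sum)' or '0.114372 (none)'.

0.085055 (none)

Checks pass: Σm=0; 10 even; l₃=5∈[3,5].
(2·4+1)(2·1+1)(2·5+1) = 297
Δ: 0! 8! 2! / 11! → 1/495
sum: t=0:+1/576 = 1/576
3j²(4 1 5; 0 0 0) = Δ·Π!·Σ² = 5/99  (sign -1)
sum: t=0:+1/10080 = 1/10080
3j²(4 1 5; -3 1 2) = Δ·Π!·Σ² = 1/165  (sign -1)
combine: 4πI² = 297·5/99·1/165 = 1/11
take √, sign +1: I = 0.08505478
No selection rule forces the value: the integral is nonzero (none).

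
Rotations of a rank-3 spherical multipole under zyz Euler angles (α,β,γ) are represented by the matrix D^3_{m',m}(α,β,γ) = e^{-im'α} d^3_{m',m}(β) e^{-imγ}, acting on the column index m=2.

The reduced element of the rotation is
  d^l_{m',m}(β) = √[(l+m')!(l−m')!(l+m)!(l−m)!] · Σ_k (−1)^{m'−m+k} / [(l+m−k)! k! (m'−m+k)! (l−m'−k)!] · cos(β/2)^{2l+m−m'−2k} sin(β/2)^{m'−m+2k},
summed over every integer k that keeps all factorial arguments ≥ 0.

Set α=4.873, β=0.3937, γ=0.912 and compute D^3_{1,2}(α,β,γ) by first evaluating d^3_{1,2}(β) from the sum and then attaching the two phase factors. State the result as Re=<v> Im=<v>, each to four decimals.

Re=0.4728 Im=-0.2076

Split into d^3_{1,2}(β=0.3937) × two z-phases.
With c≡cos(β/2)=0.980688 and s≡sin(β/2)=0.195581, N=[24·2·120·1]^{1/2}=75.894664
k∈{1,2} keeps every argument non-negative
  k=1: (−1)^0·75.8947/(24)·0.9807^5·0.1956^1 = +0.561022
  k=2: (−1)^1·75.8947/(12)·0.9807^3·0.1956^3 = -0.044628
d^3_{1,2}(0.3937) = +0.561022 -0.044628 = +0.516395
D = (+0.159921+0.987130i)·(+0.516395)·(-0.250507-0.968115i) = +0.472808-0.207645i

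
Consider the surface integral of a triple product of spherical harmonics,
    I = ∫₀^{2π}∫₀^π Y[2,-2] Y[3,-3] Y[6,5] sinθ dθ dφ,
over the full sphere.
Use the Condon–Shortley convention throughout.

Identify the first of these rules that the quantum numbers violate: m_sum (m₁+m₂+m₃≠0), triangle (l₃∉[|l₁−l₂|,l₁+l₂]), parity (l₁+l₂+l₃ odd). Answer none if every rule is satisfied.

triangle

azimuthal sum: -2 − 3 + 5 = 0  ✓
l₃ must lie in [1,5]; have l₃=6  ✗
L = 2 + 3 + 6 = 11 (odd)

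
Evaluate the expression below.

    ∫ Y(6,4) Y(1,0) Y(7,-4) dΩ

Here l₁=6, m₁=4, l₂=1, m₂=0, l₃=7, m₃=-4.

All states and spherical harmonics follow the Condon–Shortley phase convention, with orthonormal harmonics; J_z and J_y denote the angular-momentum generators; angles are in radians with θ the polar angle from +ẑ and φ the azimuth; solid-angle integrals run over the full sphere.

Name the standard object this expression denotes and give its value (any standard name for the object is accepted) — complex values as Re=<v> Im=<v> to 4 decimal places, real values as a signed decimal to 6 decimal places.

Gaunt coefficient, +0.201000

This is a Gaunt coefficient — the integral of a triple product of spherical harmonics over the sphere.
m-sum 0 ✓  L=14 even ✓  5≤7≤7 ✓
Π(2lᵢ+1) = 13×3×15 = 585
triangle coeff Δ(6,1,7) = 1/1365
Σ_t [0,0]: t=0:+1/518400 = 1/518400
(3j)²=7/195 [(6 1 7; 0 0 0)], sign=-1
Σ_t [0,0]: t=0:+1/7257600 = 1/7257600
(3j)²=11/455 [(6 1 7; 4 0 -4)], sign=-1
⇒ 4πI² = 33/65
I = (+1)√(33/65/(4π)) = 0.20099968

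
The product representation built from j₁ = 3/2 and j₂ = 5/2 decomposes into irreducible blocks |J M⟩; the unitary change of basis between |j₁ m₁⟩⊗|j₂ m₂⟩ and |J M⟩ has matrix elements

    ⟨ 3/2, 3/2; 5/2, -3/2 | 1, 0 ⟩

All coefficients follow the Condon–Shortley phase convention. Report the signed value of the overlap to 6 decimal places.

triangle: 3!·0!·2!/6! = 12/720
(j±m)!: 3!·0!·1!·4!·1!·1! = 144
prefactor² = (2J+1)·Δ·N² = 36/5
  k=0: +1/(0!·3!·0!·1!·0!·1!) = 1/6
Σ = 1/6  ⇒  CG² = 36/5·(1/6)² = 1/5
CG = +√(1/5) = +0.447214

+0.447214  (= +√(1/5))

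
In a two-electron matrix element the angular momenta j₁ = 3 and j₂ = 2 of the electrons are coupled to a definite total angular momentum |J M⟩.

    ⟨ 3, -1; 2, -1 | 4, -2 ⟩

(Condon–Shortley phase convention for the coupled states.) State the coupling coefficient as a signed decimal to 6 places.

+√(1/28) ≈ +0.188982

√[9·1!5!3!/10! · 2!4!1!3!2!6!] = √(5184/7)
  +(−1)^0/∏(0,1,4,1,1,2)! = 1/48  (running 1/48)
  +(−1)^1/∏(1,0,3,0,2,3)! = -1/72  (running 1/144)
⟨..|..⟩ = √(5184/7)·(1/144) = +0.188982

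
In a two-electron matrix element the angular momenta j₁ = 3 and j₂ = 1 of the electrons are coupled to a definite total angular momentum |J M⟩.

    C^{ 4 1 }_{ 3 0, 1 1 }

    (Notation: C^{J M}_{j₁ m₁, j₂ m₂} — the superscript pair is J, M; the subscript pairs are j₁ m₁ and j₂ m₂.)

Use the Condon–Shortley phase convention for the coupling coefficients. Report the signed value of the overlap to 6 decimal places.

j₁+j₂−J=0  J+j₁−j₂=6  J−j₁+j₂=2  j₁+j₂+J+1=9
(j₁±m₁, j₂±m₂, J±M) = (3,3,2,0,5,3)
P² = 12960/7
sum k=0..0:
  [0] +1/72 = 1/72
S = 1/72
C² = P²·S² = 5/14 ; C = +0.597614

+√(5/14) ≈ +0.597614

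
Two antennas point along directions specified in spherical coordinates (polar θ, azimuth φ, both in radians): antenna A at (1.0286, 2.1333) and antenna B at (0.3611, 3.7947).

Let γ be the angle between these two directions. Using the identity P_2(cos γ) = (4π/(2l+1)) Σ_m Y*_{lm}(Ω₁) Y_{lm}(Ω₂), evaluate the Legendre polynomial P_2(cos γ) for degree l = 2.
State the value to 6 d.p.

-0.188974

Addition theorem: P_2(cos γ) = (4π/5) Σ_m Y*_{lm}(Ω₁) Y_{lm}(Ω₂), m = −2…2:
  [-2]  conj(Y_{2,-2})(Ω₁) = -0.122202-0.255721i ; Y_{2,-2}(Ω₂) = +0.012609-0.046538i ; Δ = -0.013442+0.002463i
  [-1]  conj(Y_{2,-1})(Ω₁) = -0.182110+0.288861i ; Y_{2,-1}(Ω₂) = -0.202792+0.155160i ; Δ = -0.007889-0.086835i
  [+0]  conj(Y_{2,0})(Ω₁) = -0.063449-0.000000i ; Y_{2,0}(Ω₂) = +0.512678+0.000000i ; Δ = -0.032529-0.000000i
  [+1]  conj(Y_{2,1})(Ω₁) = +0.182110+0.288861i ; Y_{2,1}(Ω₂) = +0.202792+0.155160i ; Δ = -0.007889+0.086835i
  [+2]  conj(Y_{2,2})(Ω₁) = -0.122202+0.255721i ; Y_{2,2}(Ω₂) = +0.012609+0.046538i ; Δ = -0.013442-0.002463i
Accumulated sum -0.075190+0.000000i; after 4π/(2l+1) scaling, -0.188974+0.000000i ⇒ P_2 = -0.188974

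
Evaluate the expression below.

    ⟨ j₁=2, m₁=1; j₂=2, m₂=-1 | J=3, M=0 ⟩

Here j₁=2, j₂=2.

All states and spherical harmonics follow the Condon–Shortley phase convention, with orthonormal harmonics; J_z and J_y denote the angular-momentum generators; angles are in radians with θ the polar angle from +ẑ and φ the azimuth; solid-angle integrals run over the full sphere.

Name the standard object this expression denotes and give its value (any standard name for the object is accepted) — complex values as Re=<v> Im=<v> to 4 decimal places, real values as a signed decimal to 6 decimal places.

Clebsch–Gordan coefficient, +√(2/5) ≈ +0.632456

This is a Clebsch–Gordan (vector-coupling) coefficient.
triangle: 1!·3!·3!/8! = 36/40320
(j±m)!: 3!·1!·1!·3!·3!·3! = 1296
prefactor² = (2J+1)·Δ·N² = 81/10
  k=0: +1/(0!·1!·1!·1!·2!·2!) = 1/4
  k=1: −1/(1!·0!·0!·0!·3!·3!) = -1/36
Σ = 2/9  ⇒  CG² = 81/10·(2/9)² = 2/5
CG = +√(2/5) = +0.632456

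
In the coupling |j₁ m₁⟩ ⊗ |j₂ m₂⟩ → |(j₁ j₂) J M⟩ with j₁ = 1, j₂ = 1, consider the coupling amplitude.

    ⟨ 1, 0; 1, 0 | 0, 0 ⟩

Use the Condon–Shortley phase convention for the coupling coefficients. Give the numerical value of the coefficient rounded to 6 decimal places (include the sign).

−√(1/3) = -0.577350

triangle: 2!*0!*0!/3! = 2/6
(j±m)!: 1!*1!*1!*1!*0!*0! = 1
prefactor² = (2J+1)*Δ*N² = 1/3
  k=1: −1/(1!*1!*0!*0!*0!*0!) = -1
Σ = -1  ⇒  CG² = 1/3*(-1)² = 1/3
CG = −√(1/3) = -0.577350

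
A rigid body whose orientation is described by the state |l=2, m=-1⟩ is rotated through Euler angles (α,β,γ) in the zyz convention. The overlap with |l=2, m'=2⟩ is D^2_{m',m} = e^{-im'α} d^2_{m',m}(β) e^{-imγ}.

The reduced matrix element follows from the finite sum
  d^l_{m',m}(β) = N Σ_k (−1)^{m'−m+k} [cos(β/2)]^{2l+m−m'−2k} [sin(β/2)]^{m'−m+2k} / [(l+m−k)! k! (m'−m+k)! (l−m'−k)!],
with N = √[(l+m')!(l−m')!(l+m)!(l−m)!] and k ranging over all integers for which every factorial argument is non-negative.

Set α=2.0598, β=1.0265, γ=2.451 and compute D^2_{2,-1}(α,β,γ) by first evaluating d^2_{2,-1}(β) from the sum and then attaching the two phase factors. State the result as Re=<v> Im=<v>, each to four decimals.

Re=0.0201 Im=0.2053

First d^2_{2,-1}(β=1.0265), then the phase factors e^{-i(2)α} and e^{-i(-1)γ}:
Half-angle: c=0.871153, s=0.491011. N=√(24·1·1·6)=12.000000
Admissible k: 0..0 (factorial args all ≥0)
  k=0: (−1)^3·12.0000/(6)·0.8712^1·0.4910^3 = -0.206252
d^2_{2,-1}(1.0265) = -0.206252
D = (-0.558676+0.829386i)·(-0.206252)·(-0.770869+0.636994i) = +0.020140+0.205266i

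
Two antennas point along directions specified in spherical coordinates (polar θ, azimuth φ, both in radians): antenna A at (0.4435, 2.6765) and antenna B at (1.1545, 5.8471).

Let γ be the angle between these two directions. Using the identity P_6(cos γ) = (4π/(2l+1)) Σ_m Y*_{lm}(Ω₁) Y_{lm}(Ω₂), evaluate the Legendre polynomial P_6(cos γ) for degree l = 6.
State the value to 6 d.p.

-0.307714

Addition theorem: P_6(cos γ) = (4π/13) Σ_m Y*_{lm}(Ω₁) Y_{lm}(Ω₂), m = −6…6:
  [-6]  conj(Y_{6,-6})(Ω₁) = (-0.002832, -0.001037) ; Y_{6,-6}(Ω₂) = (-0.244652, 0.141734) ; Δ = (0.000840, -0.000148)
  [-5]  conj(Y_{6,-5})(Ω₁) = (0.015064, 0.016020) ; Y_{6,-5}(Ω₂) = (-0.247949, 0.355040) ; Δ = (-0.009423, 0.001376)
  [-4]  conj(Y_{6,-4})(Ω₁) = (-0.027544, -0.092446) ; Y_{6,-4}(Ω₂) = (-0.034430, 0.196397) ; Δ = (0.019104, -0.002227)
  [-3]  conj(Y_{6,-3})(Ω₁) = (-0.048499, 0.273477) ; Y_{6,-3}(Ω₂) = (-0.062828, -0.233783) ; Δ = (0.066981, -0.005844)
  [-2]  conj(Y_{6,-2})(Ω₁) = (0.296804, -0.398131) ; Y_{6,-2}(Ω₂) = (-0.185907, -0.221334) ; Δ = (-0.143298, 0.008323)
  [-1]  conj(Y_{6,-1})(Ω₁) = (-0.355386, 0.178335) ; Y_{6,-1}(Ω₂) = (0.134899, 0.062864) ; Δ = (-0.059152, 0.001716)
  [+0]  conj(Y_{6,0})(Ω₁) = (-0.226322, -0.000000) ; Y_{6,0}(Ω₂) = (0.302391, 0.000000) ; Δ = (-0.068438, -0.000000)
  [+1]  conj(Y_{6,1})(Ω₁) = (0.355386, 0.178335) ; Y_{6,1}(Ω₂) = (-0.134899, 0.062864) ; Δ = (-0.059152, -0.001716)
  [+2]  conj(Y_{6,2})(Ω₁) = (0.296804, 0.398131) ; Y_{6,2}(Ω₂) = (-0.185907, 0.221334) ; Δ = (-0.143298, -0.008323)
  [+3]  conj(Y_{6,3})(Ω₁) = (0.048499, 0.273477) ; Y_{6,3}(Ω₂) = (0.062828, -0.233783) ; Δ = (0.066981, 0.005844)
  [+4]  conj(Y_{6,4})(Ω₁) = (-0.027544, 0.092446) ; Y_{6,4}(Ω₂) = (-0.034430, -0.196397) ; Δ = (0.019104, 0.002227)
  [+5]  conj(Y_{6,5})(Ω₁) = (-0.015064, 0.016020) ; Y_{6,5}(Ω₂) = (0.247949, 0.355040) ; Δ = (-0.009423, -0.001376)
  [+6]  conj(Y_{6,6})(Ω₁) = (-0.002832, 0.001037) ; Y_{6,6}(Ω₂) = (-0.244652, -0.141734) ; Δ = (0.000840, 0.000148)
Σ over m = (-0.318332, -0.000000); ×(4π/13) → (-0.307714, -0.000000). Real part: -0.307714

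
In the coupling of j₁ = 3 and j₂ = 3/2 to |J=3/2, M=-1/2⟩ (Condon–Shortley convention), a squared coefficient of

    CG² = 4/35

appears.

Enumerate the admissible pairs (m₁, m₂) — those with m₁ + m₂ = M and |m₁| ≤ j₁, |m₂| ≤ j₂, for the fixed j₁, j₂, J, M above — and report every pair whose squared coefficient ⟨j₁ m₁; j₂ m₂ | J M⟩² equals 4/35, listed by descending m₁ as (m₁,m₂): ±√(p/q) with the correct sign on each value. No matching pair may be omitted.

(1,-3/2): +√(4/35)

Admissible pairs with m₁+m₂ = M = -1/2: (-2,3/2), (-1,1/2), (0,-1/2), (1,-3/2)
  (m₁,m₂)=(1,-3/2): CG² = 4/35, CG = +√(4/35)   ← matches the target
  (m₁,m₂)=(0,-1/2): CG² = 9/35, CG = −√(9/35)
  (m₁,m₂)=(-1,1/2): CG² = 12/35, CG = +√(12/35)
  (m₁,m₂)=(-2,3/2): CG² = 2/7, CG = −√(2/7)
Pairs with CG² = 4/35: (1,-3/2): +√(4/35)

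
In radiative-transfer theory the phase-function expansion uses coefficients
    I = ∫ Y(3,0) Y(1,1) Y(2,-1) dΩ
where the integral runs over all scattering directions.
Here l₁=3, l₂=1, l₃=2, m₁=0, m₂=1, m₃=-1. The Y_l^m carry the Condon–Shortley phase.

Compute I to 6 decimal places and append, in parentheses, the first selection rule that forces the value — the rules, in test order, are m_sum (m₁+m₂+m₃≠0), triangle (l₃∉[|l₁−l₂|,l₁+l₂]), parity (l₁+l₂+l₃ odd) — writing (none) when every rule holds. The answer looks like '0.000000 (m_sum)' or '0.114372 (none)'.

0.143048 (none)

m-sum 0 ✓  L=6 even ✓  2≤2≤4 ✓
Π(2lᵢ+1) = 7×3×5 = 105
triangle coeff Δ(3,1,2) = 1/105
Σ_t [1,1]: t=1:−1/4 = -1/4
(3j)²=3/35 [(3 1 2; 0 0 0)], sign=-1
Σ_t [2,2]: t=2:+1/12 = 1/12
(3j)²=1/35 [(3 1 2; 0 1 -1)], sign=-1
⇒ 4πI² = 9/35
I = (+1)√(9/35/(4π)) = 0.14304817
No selection rule forces the value: the integral is nonzero (none).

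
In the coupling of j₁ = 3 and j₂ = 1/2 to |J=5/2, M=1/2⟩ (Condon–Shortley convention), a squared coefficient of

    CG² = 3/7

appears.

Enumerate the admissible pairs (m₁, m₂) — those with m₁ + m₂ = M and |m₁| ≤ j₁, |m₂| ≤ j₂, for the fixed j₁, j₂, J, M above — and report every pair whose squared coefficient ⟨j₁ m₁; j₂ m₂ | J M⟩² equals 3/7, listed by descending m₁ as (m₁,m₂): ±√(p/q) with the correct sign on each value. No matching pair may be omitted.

(0,1/2): −√(3/7)

Admissible pairs with m₁+m₂ = M = 1/2: (0,1/2), (1,-1/2)
  (m₁,m₂)=(1,-1/2): CG² = 4/7, CG = +√(4/7)
  (m₁,m₂)=(0,1/2): CG² = 3/7, CG = −√(3/7)   ← matches the target
Pairs with CG² = 3/7: (0,1/2): −√(3/7)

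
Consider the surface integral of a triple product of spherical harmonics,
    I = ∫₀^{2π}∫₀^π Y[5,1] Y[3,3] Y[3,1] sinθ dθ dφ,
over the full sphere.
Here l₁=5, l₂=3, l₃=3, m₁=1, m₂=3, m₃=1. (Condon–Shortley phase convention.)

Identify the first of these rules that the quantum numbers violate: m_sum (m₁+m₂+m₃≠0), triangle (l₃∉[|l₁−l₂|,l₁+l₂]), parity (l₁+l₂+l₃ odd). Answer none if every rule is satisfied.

m_sum

azimuthal sum: 1 + 3 + 1 = 5  ✗
2 ≤ 3 ≤ 8 (triangle on l)
L = 5 + 3 + 3 = 11 (odd)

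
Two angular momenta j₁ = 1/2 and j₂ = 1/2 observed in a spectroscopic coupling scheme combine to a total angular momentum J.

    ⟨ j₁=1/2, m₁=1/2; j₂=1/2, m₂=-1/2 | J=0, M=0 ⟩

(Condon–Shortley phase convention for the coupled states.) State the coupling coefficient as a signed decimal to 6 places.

+0.707107

√[1·1!0!0!/2! · 1!0!0!1!0!0!] = √(1/2)
  +(−1)^0/∏(0,1,0,0,0,0)! = 1  (running 1)
⟨..|..⟩ = √(1/2)·(1) = +0.707107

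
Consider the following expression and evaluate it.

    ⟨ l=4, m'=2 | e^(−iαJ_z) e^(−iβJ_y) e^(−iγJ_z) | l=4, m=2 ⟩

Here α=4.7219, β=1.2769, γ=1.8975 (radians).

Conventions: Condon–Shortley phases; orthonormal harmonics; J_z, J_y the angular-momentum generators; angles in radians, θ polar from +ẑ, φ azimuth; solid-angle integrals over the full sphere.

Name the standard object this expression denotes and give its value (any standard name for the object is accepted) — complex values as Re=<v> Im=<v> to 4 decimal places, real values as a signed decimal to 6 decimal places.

This is a Wigner D-matrix element — the rotation-matrix element ⟨l m'| R(α,β,γ) |l m⟩ in the angular-momentum basis.
Split into d^4_{2,2}(β=1.2769) × two z-phases.
With c≡cos(β/2)=0.803020 and s≡sin(β/2)=0.595951, N=[720·2·720·2]^{1/2}=1440.000000
k: max(0,(2)−(2))=0 … min(4+(2),4−(2))=2
  k=0: (−1)^0·1440.0000/(1440)·0.8030^8·0.5960^0 = +0.172907
  k=1: (−1)^1·1440.0000/(120)·0.8030^6·0.5960^2 = -1.142780
  k=2: (−1)^2·1440.0000/(96)·0.8030^4·0.5960^4 = +0.786758
d^4_{2,2}(1.2769) = +0.172907 -1.142780 +0.786758 = -0.183115
D = (-0.999819+0.019021i)·(-0.183115)·(-0.794017+0.607895i) = -0.143253+0.114060i

Wigner D-matrix element, Re=-0.1433 Im=0.1141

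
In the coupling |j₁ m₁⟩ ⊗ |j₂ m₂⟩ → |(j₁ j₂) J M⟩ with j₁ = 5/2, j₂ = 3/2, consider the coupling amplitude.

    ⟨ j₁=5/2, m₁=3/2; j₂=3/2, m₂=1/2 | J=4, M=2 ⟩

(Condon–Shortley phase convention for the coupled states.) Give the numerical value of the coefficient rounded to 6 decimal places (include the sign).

j₁+j₂−J=0  J+j₁−j₂=5  J−j₁+j₂=3  j₁+j₂+J+1=9
(j₁±m₁, j₂±m₂, J±M) = (4,1,2,1,6,2)
P² = 8640/7
sum k=0..0:
  [0] +1/48 = 1/48
S = 1/48
C² = P²·S² = 15/28 ; C = +0.731925

+√(15/28) ≈ +0.731925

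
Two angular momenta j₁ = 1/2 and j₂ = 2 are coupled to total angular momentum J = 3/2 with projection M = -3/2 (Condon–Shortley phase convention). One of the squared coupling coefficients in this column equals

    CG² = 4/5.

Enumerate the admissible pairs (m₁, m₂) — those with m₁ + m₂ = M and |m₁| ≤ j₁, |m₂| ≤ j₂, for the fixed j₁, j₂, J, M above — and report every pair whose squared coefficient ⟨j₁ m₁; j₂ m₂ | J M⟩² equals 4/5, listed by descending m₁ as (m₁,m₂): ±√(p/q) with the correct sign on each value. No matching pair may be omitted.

Admissible pairs with m₁+m₂ = M = -3/2: (-1/2,-1), (1/2,-2)
  (m₁,m₂)=(1/2,-2): CG² = 4/5, CG = +√(4/5)   ← matches the target
  (m₁,m₂)=(-1/2,-1): CG² = 1/5, CG = −√(1/5)
Pairs with CG² = 4/5: (1/2,-2): +√(4/5)

(1/2,-2): +√(4/5)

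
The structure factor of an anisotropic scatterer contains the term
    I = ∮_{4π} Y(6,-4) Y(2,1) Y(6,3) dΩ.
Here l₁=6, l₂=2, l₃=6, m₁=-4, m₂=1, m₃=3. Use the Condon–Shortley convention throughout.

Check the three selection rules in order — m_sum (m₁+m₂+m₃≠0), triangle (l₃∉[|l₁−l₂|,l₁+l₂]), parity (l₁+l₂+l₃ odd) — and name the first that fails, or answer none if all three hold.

azimuthal sum: -4 + 1 + 3 = 0  ✓
4 ≤ 6 ≤ 8 (triangle on l)  ✓
L = 6 + 2 + 6 = 14 (even)  ✓

none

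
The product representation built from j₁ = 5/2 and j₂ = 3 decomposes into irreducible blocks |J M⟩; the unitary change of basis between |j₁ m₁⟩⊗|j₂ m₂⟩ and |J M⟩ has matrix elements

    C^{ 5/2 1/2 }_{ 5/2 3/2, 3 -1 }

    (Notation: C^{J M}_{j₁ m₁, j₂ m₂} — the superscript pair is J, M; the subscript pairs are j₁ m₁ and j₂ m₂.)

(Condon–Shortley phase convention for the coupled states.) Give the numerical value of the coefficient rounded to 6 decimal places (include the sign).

triangle: 3!×2!×3!/9! = 72/362880
(j±m)!: 4!×1!×2!×4!×3!×2! = 13824
prefactor² = (2J+1)×Δ×N² = 576/35
  k=0: +1/(0!×3!×1!×2!×1!×1!) = 1/12
  k=1: −1/(1!×2!×0!×1!×2!×2!) = -1/8
Σ = -1/24  ⇒  CG² = 576/35×(-1/24)² = 1/35
CG = −√(1/35) = -0.169031

−√(1/35) = -0.169031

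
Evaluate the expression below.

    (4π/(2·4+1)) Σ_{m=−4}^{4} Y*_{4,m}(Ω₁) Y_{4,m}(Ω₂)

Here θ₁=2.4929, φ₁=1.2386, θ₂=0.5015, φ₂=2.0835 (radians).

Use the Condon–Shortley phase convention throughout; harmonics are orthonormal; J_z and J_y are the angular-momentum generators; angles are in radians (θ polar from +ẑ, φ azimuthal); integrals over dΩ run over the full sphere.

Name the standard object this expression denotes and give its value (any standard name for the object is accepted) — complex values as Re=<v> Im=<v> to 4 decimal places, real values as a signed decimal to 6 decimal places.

This sum is the spherical-harmonic addition theorem: it equals the Legendre polynomial P_l(cos γ) of the angle γ between the two directions.
Term-by-term m-sum for l=4 (normalisation 4π/9 = 1.396263):
  m=-4: (0.014129, -0.057236) × (-0.010915, -0.020966) = (-0.001354, 0.000329)  (running Σ = (-0.001354, 0.000329))
  m=-3: (0.184667, 0.119465) × (0.121878, 0.003985) = (0.022031, 0.015296)  (running Σ = (0.020676, 0.015625))
  m=-2: (-0.331163, 0.259356) × (-0.175753, 0.289648) = (-0.016919, -0.141503)  (running Σ = (0.003757, -0.125879))
  m=-1: (-0.107334, -0.311129) × (-0.233043, -0.413993) = (-0.103792, 0.116942)  (running Σ = (-0.100035, -0.008937))
  m=0: (-0.204907, -0.000000) × (0.066112, 0.000000) = (-0.013547, -0.000000)  (running Σ = (-0.113582, -0.008937))
  m=1: (0.107334, -0.311129) × (0.233043, -0.413993) = (-0.103792, -0.116942)  (running Σ = (-0.217374, -0.125879))
  m=2: (-0.331163, -0.259356) × (-0.175753, -0.289648) = (-0.016919, 0.141503)  (running Σ = (-0.234293, 0.015625))
  m=3: (-0.184667, 0.119465) × (-0.121878, 0.003985) = (0.022031, -0.015296)  (running Σ = (-0.212263, 0.000329))
  m=4: (0.014129, 0.057236) × (-0.010915, 0.020966) = (-0.001354, -0.000329)  (running Σ = (-0.213617, 0.000000))
Σ over m = (-0.213617, 0.000000); ×(4π/9) → (-0.298265, 0.000000). Real part: -0.298265

Legendre polynomial (addition theorem), -0.298265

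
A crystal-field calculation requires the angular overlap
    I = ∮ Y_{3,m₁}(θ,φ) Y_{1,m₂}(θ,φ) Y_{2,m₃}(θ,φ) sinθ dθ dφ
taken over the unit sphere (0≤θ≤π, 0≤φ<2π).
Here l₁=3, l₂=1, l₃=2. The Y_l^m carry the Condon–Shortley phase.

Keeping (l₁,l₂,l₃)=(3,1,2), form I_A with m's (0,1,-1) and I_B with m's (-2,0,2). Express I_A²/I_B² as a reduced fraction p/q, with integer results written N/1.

l's match ⇒ only the (l;m) 3-j factors differ between A and B.
A: triangle coeff Δ(3,1,2) = 1/105; Σ_t [2,2]: t=2:+1/12 = 1/12; (3j)²=1/35 [(3 1 2; 0 1 -1)], sign=-1
B: triangle coeff Δ(3,1,2) = 1/105; Σ_t [1,1]: t=1:−1/24 = -1/24; (3j)²=1/21 [(3 1 2; -2 0 2)], sign=-1
I_A²/I_B² = (1/35)/(1/21) = 3/5

3/5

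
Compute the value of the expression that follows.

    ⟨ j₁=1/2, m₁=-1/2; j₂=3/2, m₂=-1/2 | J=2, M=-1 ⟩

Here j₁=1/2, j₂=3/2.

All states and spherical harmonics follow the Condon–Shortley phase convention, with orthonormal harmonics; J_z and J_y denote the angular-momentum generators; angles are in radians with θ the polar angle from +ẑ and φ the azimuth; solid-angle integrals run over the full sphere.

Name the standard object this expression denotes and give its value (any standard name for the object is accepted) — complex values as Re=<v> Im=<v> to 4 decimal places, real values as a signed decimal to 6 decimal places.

Clebsch–Gordan coefficient, +√(3/4) ≈ +0.866025

This is a Clebsch–Gordan (vector-coupling) coefficient.
√[5·0!1!3!/5! · 0!1!1!2!1!3!] = √(3)
  +(−1)^0/∏(0,0,1,1,0,2)! = 1/2  (running 1/2)
⟨..|..⟩ = √(3)·(1/2) = +0.866025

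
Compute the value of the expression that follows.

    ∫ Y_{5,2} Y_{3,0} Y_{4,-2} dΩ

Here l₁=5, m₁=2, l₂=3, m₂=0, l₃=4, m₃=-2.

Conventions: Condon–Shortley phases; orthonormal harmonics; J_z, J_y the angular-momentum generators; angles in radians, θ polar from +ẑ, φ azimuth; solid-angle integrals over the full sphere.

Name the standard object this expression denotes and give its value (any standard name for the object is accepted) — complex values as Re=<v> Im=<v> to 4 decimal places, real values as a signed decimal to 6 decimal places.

This is a Gaunt coefficient — the integral of a triple product of spherical harmonics over the sphere.
Rules hold: Σm=0, L=12 even, 2≤4≤8.
N = 11·7·9 = 693
Δ = 4!·6!·2!/13! = 1/180180
Racah Σ t=1..3: t=1:−1/576 t=2:+1/144 t=3:−1/576 = 1/288
⇒ 3j(5 3 4; 0 0 0)² = 20/1001, sgn +1
Racah Σ t=1..3: t=1:−1/576 t=2:+1/480 t=3:−1/8640 = 1/4320
⇒ 3j(5 3 4; 2 0 -2)² = 1/2145, sgn +1
4πI² = N·(3j₀)²·(3jₘ)² = 12/1859
I = +1·√(0.00645508/4π) = 0.02266449

Gaunt coefficient, +0.022664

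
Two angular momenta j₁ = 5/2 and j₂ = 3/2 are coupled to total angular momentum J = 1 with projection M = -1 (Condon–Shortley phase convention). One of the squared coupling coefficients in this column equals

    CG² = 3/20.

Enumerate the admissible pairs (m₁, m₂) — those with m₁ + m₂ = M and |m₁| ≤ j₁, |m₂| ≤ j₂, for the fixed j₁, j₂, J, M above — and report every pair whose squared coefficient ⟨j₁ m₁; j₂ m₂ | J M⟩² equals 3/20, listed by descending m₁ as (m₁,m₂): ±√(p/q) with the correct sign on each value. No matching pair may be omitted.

(-1/2,-1/2): −√(3/20)

Admissible pairs with m₁+m₂ = M = -1: (-5/2,3/2), (-3/2,1/2), (-1/2,-1/2), (1/2,-3/2)
  (m₁,m₂)=(1/2,-3/2): CG² = 1/20, CG = +√(1/20)
  (m₁,m₂)=(-1/2,-1/2): CG² = 3/20, CG = −√(3/20)   ← matches the target
  (m₁,m₂)=(-3/2,1/2): CG² = 3/10, CG = +√(3/10)
  (m₁,m₂)=(-5/2,3/2): CG² = 1/2, CG = −√(1/2)
Pairs with CG² = 3/20: (-1/2,-1/2): −√(3/20)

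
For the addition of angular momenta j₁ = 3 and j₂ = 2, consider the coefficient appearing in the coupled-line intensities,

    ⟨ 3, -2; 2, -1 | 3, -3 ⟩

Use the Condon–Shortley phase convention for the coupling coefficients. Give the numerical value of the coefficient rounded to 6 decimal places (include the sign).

-0.645497

√[7·2!4!2!/9! · 1!5!1!3!0!6!] = √(960)
  +(−1)^1/∏(1,1,4,0,0,2)! = -1/48  (running -1/48)
⟨..|..⟩ = √(960)·(-1/48) = -0.645497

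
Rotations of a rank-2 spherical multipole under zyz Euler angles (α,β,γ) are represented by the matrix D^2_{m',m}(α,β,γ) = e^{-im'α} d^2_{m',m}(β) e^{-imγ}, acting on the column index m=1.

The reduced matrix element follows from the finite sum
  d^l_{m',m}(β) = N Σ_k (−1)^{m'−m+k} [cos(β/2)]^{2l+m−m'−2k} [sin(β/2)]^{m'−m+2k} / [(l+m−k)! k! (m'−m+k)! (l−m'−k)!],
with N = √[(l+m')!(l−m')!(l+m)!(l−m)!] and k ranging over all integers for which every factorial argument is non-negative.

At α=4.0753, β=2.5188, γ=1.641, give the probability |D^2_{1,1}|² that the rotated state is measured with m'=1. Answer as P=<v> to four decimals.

First d^2_{1,1}(β=2.5188), then the phase factors e^{-i(1)α} and e^{-i(1)γ}:
c=cos(2.518800/2)=0.306388, s=sin(2.518800/2)=0.951907; N=√[6·1·6·1]=6.000000
k∈{0,1} keeps every argument non-negative
  k=0: (−1)^0·6.0000/(6)·0.3064^4·0.9519^0 = +0.008812
  k=1: (−1)^1·6.0000/(2)·0.3064^2·0.9519^2 = -0.255184
d^2_{1,1}(2.5188) = +0.008812 -0.255184 = -0.246372
|D^2_{1,1}|² = |d^2_{1,1}(β)|² = (-0.246372)² = 0.060699 (the z-rotation phases have unit modulus)

P=0.0607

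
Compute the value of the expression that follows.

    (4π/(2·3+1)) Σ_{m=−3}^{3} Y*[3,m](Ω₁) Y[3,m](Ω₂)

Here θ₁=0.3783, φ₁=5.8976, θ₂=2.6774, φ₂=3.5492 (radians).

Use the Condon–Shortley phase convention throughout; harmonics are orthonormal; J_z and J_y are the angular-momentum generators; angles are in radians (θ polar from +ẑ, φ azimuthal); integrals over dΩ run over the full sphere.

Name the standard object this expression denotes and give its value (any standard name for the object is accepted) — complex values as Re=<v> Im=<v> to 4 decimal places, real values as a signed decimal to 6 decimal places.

Legendre polynomial (addition theorem), -0.702525

This sum is the spherical-harmonic addition theorem: it equals the Legendre polynomial P_l(cos γ) of the angle γ between the two directions.
Expand P_3 via completeness: Σ_{m} conj(Y_{3,m}) at Ω₁ times Y_{3,m} at Ω₂ —
  term(m=-3) = +0.000569+0.000543i   from Y*(Ω₁)=+0.008457-0.019245i, Y(Ω₂)=-0.012767+0.035196i
  term(m=-2) = +0.000370+0.023727i   from Y*(Ω₁)=+0.092903-0.090296i, Y(Ω₂)=-0.125600+0.133322i
  term(m=-1) = -0.120518+0.122412i   from Y*(Ω₁)=+0.366963-0.148952i, Y(Ω₂)=-0.398213+0.171944i
  term(m=+0) = -0.152179+0.000000i   from Y*(Ω₁)=+0.457047-0.000000i, Y(Ω₂)=-0.332960+0.000000i
  term(m=+1) = -0.120518-0.122412i   from Y*(Ω₁)=-0.366963-0.148952i, Y(Ω₂)=+0.398213+0.171944i
  term(m=+2) = +0.000370-0.023727i   from Y*(Ω₁)=+0.092903+0.090296i, Y(Ω₂)=-0.125600-0.133322i
  term(m=+3) = +0.000569-0.000543i   from Y*(Ω₁)=-0.008457-0.019245i, Y(Ω₂)=+0.012767+0.035196i
Accumulated sum -0.391336-0.000000i; after 4π/(2l+1) scaling, -0.702525-0.000000i ⇒ P_3 = -0.702525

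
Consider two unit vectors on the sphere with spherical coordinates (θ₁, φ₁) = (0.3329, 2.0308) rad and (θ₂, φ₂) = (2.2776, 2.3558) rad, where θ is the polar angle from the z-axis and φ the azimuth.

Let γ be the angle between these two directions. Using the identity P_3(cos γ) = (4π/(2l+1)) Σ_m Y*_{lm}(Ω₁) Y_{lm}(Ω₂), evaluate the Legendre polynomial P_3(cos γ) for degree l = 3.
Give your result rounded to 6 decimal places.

Addition theorem: P_3(cos γ) = (4π/7) Σ_m Y*_{lm}(Ω₁) Y_{lm}(Ω₂), m = −3…3:
  term(m=-3) = (0.001499, -0.002211)   from Y*(Ω₁)=(0.014296, -0.002761), Y(Ω₂)=(0.129887, -0.129580)
  term(m=-2) = (-0.031514, 0.023957)   from Y*(Ω₁)=(-0.062486, -0.082062), Y(Ω₂)=(0.000303, -0.383789)
  term(m=-1) = (0.094513, -0.031846)   from Y*(Ω₁)=(-0.162509, 0.328001), Y(Ω₂)=(-0.192582, -0.192734)
  term(m=+0) = (0.111693, 0.000000)   from Y*(Ω₁)=(0.517061, -0.000000), Y(Ω₂)=(0.216014, 0.000000)
  term(m=+1) = (0.094513, 0.031846)   from Y*(Ω₁)=(0.162509, 0.328001), Y(Ω₂)=(0.192582, -0.192734)
  term(m=+2) = (-0.031514, -0.023957)   from Y*(Ω₁)=(-0.062486, 0.082062), Y(Ω₂)=(0.000303, 0.383789)
  term(m=+3) = (0.001499, 0.002211)   from Y*(Ω₁)=(-0.014296, -0.002761), Y(Ω₂)=(-0.129887, -0.129580)
Accumulated sum (0.240690, -0.000000); after 4π/(2l+1) scaling, (0.432086, -0.000000) ⇒ P_3 = 0.432086

0.432086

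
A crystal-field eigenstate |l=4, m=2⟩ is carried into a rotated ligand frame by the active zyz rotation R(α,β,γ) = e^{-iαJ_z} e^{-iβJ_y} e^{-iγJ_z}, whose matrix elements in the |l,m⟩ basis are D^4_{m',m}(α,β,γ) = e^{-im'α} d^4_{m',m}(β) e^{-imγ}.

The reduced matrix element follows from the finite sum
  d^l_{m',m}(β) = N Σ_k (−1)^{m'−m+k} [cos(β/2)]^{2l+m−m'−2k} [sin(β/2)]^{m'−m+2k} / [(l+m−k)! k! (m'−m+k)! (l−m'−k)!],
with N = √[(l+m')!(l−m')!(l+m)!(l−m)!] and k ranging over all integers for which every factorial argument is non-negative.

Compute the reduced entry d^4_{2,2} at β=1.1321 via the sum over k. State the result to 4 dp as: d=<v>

d^4_{2,2}(β=1.1321) via the finite sum:
Half-angle: c=0.844026, s=0.536302. N=√(720·2·720·2)=1440.000000
The bounds max(0,m−m')=0 and min(l+m,l−m')=2 give 3 terms
  k=0: (−1)^0·1440.0000/(1440)·0.8440^8·0.5363^0 = +0.257541
  k=1: (−1)^1·1440.0000/(120)·0.8440^6·0.5363^2 = -1.247773
  k=2: (−1)^2·1440.0000/(96)·0.8440^4·0.5363^4 = +0.629728
d^4_{2,2}(1.1321) = +0.257541 -1.247773 +0.629728 = -0.360503

d=-0.3605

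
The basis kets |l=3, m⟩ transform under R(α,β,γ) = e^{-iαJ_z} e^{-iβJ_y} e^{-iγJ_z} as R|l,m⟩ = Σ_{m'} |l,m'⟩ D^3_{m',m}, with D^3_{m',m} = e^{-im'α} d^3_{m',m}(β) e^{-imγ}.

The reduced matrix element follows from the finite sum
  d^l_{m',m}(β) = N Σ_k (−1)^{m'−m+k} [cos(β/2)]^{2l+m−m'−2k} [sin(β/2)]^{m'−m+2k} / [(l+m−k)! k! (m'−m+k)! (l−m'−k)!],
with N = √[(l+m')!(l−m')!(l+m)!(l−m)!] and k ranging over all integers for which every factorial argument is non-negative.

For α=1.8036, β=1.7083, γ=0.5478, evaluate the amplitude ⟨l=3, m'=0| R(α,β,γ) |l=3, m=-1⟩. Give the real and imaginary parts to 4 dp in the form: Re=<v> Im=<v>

Re=0.3318 Im=0.2024

D^3_{0,-1}(1.8036,1.7083,0.5478) = e^{-i·0·1.8036}·d^3_{0,-1}(1.7083)·e^{-i·-1·0.5478}. Compute d first:
Half-angle: c=0.656860, s=0.754013. N=√(6·6·2·24)=41.569219
k∈{0,1,2} keeps every argument non-negative
  k=0: (−1)^1·41.5692/(12)·0.6569^5·0.7540^1 = -0.319398
  k=1: (−1)^2·41.5692/(4)·0.6569^3·0.7540^3 = +1.262600
  k=2: (−1)^3·41.5692/(12)·0.6569^1·0.7540^5 = -0.554571
d^3_{0,-1}(1.7083) = -0.319398 +1.262600 -0.554571 = +0.388631
Phases: e^{-i·(0)·1.8036}=+1.000000+0.000000i, e^{-i·(-1)·0.5478}=+0.853672+0.520810i ⇒ D=+0.331764+0.202403i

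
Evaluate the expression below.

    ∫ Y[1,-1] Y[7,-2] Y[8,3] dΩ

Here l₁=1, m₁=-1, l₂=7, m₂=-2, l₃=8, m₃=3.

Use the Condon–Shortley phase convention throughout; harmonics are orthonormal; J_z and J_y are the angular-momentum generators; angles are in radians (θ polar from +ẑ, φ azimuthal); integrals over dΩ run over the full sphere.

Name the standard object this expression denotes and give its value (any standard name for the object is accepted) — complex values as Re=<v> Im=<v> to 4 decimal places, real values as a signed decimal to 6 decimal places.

This is a Gaunt coefficient — the integral of a triple product of spherical harmonics over the sphere.
m-sum 0 ✓  L=16 even ✓  6≤8≤8 ✓
Π(2lᵢ+1) = 3×15×17 = 765
triangle coeff Δ(1,7,8) = 1/2040
Σ_t [0,0]: t=0:+1/25401600 = 1/25401600
(3j)²=8/255 [(1 7 8; 0 0 0)], sign=+1
Σ_t [0,0]: t=0:+1/87091200 = 1/87091200
(3j)²=11/408 [(1 7 8; -1 -2 3)], sign=-1
⇒ 4πI² = 11/17
I = (-1)√(11/17/(4π)) = -0.22691696

Gaunt coefficient, -0.226917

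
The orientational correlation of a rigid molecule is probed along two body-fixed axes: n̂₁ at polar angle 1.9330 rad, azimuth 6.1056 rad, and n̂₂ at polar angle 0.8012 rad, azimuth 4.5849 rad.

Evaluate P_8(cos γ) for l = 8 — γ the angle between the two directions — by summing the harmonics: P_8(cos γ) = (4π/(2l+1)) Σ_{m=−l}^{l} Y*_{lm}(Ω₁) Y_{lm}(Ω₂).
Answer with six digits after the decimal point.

Expand P_8 via completeness: Σ_{m} conj(Y_{8,m}) at Ω₁ times Y_{8,m} at Ω₂ —
  term(m=-8) = +0.010124-0.004289i   from Y*(Ω₁)=+0.045070-0.297982i, Y(Ω₂)=+0.019097+0.031086i
  term(m=-7) = +0.022187+0.060655i   from Y*(Ω₁)=-0.147023+0.432475i, Y(Ω₂)=+0.110087-0.088727i
  term(m=-6) = -0.068699+0.021295i   from Y*(Ω₁)=+0.107616-0.194539i, Y(Ω₂)=-0.233392-0.224030i
  term(m=-5) = +0.026283+0.102727i   from Y*(Ω₁)=+0.145177-0.178477i, Y(Ω₂)=-0.274299+0.370384i
  term(m=-4) = -0.103244+0.020970i   from Y*(Ω₁)=-0.243132+0.209123i, Y(Ω₂)=+0.286715+0.160360i
  term(m=-3) = -0.001332-0.008798i   from Y*(Ω₁)=-0.076387+0.045040i, Y(Ω₂)=-0.037448+0.093091i
  term(m=-2) = +0.126646-0.012732i   from Y*(Ω₁)=+0.309955-0.114962i, Y(Ω₂)=+0.372577+0.097113i
  term(m=-1) = -0.000106-0.002119i   from Y*(Ω₁)=+0.025804-0.004631i, Y(Ω₂)=+0.010288-0.080261i
  term(m=+0) = -0.118571-0.000000i   from Y*(Ω₁)=-0.328305-0.000000i, Y(Ω₂)=+0.361161+0.000000i
  term(m=+1) = -0.000106+0.002119i   from Y*(Ω₁)=-0.025804-0.004631i, Y(Ω₂)=-0.010288-0.080261i
  term(m=+2) = +0.126646+0.012732i   from Y*(Ω₁)=+0.309955+0.114962i, Y(Ω₂)=+0.372577-0.097113i
  term(m=+3) = -0.001332+0.008798i   from Y*(Ω₁)=+0.076387+0.045040i, Y(Ω₂)=+0.037448+0.093091i
  term(m=+4) = -0.103244-0.020970i   from Y*(Ω₁)=-0.243132-0.209123i, Y(Ω₂)=+0.286715-0.160360i
  term(m=+5) = +0.026283-0.102727i   from Y*(Ω₁)=-0.145177-0.178477i, Y(Ω₂)=+0.274299+0.370384i
  term(m=+6) = -0.068699-0.021295i   from Y*(Ω₁)=+0.107616+0.194539i, Y(Ω₂)=-0.233392+0.224030i
  term(m=+7) = +0.022187-0.060655i   from Y*(Ω₁)=+0.147023+0.432475i, Y(Ω₂)=-0.110087-0.088727i
  term(m=+8) = +0.010124+0.004289i   from Y*(Ω₁)=+0.045070+0.297982i, Y(Ω₂)=+0.019097-0.031086i
Accumulated sum -0.094855-0.000000i; after 4π/(2l+1) scaling, -0.070116-0.000000i ⇒ P_8 = -0.070116

-0.070116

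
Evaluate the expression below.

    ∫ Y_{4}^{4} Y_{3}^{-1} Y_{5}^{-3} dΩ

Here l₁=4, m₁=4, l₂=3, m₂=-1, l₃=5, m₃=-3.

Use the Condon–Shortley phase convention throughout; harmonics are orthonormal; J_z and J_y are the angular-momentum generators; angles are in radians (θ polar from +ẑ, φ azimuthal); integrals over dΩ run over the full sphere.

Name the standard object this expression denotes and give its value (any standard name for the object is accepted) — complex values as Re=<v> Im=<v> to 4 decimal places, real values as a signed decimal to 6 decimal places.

Gaunt coefficient, +0.169606

This is a Gaunt coefficient — the integral of a triple product of spherical harmonics over the sphere.
m-sum 0 ✓  L=12 even ✓  1≤5≤7 ✓
Π(2lᵢ+1) = 9×7×11 = 693
triangle coeff Δ(4,3,5) = 1/180180
Σ_t [0,2]: t=0:+1/576 t=1:−1/144 t=2:+1/576 = -1/288
(3j)²=20/1001 [(4 3 5; 0 0 0)], sign=+1
Σ_t [0,0]: t=0:+1/5760 = 1/5760
(3j)²=56/2145 [(4 3 5; 4 -1 -3)], sign=+1
⇒ 4πI² = 672/1859
I = (+1)√(672/1859/(4π)) = 0.16960553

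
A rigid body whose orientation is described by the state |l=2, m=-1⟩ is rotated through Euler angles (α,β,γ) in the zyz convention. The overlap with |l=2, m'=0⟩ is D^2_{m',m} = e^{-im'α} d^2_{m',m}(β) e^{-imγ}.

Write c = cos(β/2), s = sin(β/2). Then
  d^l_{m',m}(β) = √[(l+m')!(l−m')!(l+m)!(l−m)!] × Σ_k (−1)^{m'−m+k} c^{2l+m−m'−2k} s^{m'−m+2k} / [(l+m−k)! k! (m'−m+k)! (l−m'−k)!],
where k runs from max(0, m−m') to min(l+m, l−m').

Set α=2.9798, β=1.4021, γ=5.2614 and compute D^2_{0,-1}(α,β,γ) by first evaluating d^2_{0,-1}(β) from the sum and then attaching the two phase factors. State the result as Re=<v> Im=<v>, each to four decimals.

First d^2_{0,-1}(β=1.4021), then the phase factors e^{-i(0)α} and e^{-i(-1)γ}:
With c≡cos(β/2)=0.764165 and s≡sin(β/2)=0.645020, N=[2·2·1·6]^{1/2}=4.898979
The bounds max(0,m−m')=0 and min(l+m,l−m')=1 give 2 terms
  k=0: (−1)^1·4.8990/(2)·0.7642^3·0.6450^1 = -0.705036
  k=1: (−1)^2·4.8990/(2)·0.7642^1·0.6450^3 = +0.502323
d^2_{0,-1}(1.4021) = -0.705036 +0.502323 = -0.202712
D = (+1.000000+0.000000i)·(-0.202712)·(+0.521844-0.853041i) = -0.105784+0.172922i

Re=-0.1058 Im=0.1729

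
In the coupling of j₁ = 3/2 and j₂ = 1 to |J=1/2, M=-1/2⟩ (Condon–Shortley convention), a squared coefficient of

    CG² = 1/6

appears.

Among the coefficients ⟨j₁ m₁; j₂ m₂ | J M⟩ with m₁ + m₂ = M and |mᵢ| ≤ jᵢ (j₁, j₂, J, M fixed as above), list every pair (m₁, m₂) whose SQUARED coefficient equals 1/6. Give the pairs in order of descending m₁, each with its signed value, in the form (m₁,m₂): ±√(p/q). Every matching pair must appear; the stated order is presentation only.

(1/2,-1): +√(1/6)

Admissible pairs with m₁+m₂ = M = -1/2: (-3/2,1), (-1/2,0), (1/2,-1)
  (m₁,m₂)=(1/2,-1): CG² = 1/6, CG = +√(1/6)   ← matches the target
  (m₁,m₂)=(-1/2,0): CG² = 1/3, CG = −√(1/3)
  (m₁,m₂)=(-3/2,1): CG² = 1/2, CG = +√(1/2)
Pairs with CG² = 1/6: (1/2,-1): +√(1/6)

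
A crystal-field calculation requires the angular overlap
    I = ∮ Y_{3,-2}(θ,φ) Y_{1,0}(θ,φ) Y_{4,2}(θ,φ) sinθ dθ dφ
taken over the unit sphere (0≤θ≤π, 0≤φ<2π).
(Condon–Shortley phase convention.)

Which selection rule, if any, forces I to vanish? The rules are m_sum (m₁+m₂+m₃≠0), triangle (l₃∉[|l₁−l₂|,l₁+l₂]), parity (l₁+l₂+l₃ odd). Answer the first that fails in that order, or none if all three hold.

azimuthal sum: -2 + 0 + 2 = 0  ✓
2 ≤ 4 ≤ 4 (triangle on l)  ✓
L = 3 + 1 + 4 = 8 (even)  ✓

none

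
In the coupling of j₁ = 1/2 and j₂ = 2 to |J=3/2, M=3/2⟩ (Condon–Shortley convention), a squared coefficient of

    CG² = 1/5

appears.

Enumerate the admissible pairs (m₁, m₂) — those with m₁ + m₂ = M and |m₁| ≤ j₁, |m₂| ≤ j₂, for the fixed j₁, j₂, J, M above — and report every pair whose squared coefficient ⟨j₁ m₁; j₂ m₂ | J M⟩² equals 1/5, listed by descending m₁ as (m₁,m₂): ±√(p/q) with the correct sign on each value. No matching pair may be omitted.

(1/2,1): +√(1/5)

Admissible pairs with m₁+m₂ = M = 3/2: (-1/2,2), (1/2,1)
  (m₁,m₂)=(1/2,1): CG² = 1/5, CG = +√(1/5)   ← matches the target
  (m₁,m₂)=(-1/2,2): CG² = 4/5, CG = −√(4/5)
Pairs with CG² = 1/5: (1/2,1): +√(1/5)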